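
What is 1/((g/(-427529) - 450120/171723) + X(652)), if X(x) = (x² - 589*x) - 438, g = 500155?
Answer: 24472187489/994407979354467 ≈ 2.4610e-5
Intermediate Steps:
X(x) = -438 + x² - 589*x
1/((g/(-427529) - 450120/171723) + X(652)) = 1/((500155/(-427529) - 450120/171723) + (-438 + 652² - 589*652)) = 1/((500155*(-1/427529) - 450120*1/171723) + (-438 + 425104 - 384028)) = 1/((-500155/427529 - 150040/57241) + 40638) = 1/(-92775823515/24472187489 + 40638) = 1/(994407979354467/24472187489) = 24472187489/994407979354467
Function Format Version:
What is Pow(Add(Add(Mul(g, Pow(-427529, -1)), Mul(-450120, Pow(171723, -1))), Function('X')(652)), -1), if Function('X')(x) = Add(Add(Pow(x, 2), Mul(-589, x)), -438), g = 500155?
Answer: Rational(24472187489, 994407979354467) ≈ 2.4610e-5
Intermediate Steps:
Function('X')(x) = Add(-438, Pow(x, 2), Mul(-589, x))
Pow(Add(Add(Mul(g, Pow(-427529, -1)), Mul(-450120, Pow(171723, -1))), Function('X')(652)), -1) = Pow(Add(Add(Mul(500155, Pow(-427529, -1)), Mul(-450120, Pow(171723, -1))), Add(-438, Pow(652, 2), Mul(-589, 652))), -1) = Pow(Add(Add(Mul(500155, Rational(-1, 427529)), Mul(-450120, Rational(1, 171723))), Add(-438, 425104, -384028)), -1) = Pow(Add(Add(Rational(-500155, 427529), Rational(-150040, 57241)), 40638), -1) = Pow(Add(Rational(-92775823515, 24472187489), 40638), -1) = Pow(Rational(994407979354467, 24472187489), -1) = Rational(24472187489, 994407979354467)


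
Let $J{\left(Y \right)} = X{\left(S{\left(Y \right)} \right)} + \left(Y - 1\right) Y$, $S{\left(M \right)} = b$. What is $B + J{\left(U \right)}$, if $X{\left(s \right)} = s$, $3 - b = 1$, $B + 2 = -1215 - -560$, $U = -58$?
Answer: $2767$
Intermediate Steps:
$B = -657$ ($B = -2 - 655 = -657$)
$b = 2$ ($b = 3 - 1 = 2$)
$S{\left(M \right)} = 2$
$J{\left(Y \right)} = 2 + Y \left(-1 + Y\right)$ ($J{\left(Y \right)} = 2 + \left(Y - 1\right) Y = 2 + \left(-1 + Y\right) Y = 2 + Y \left(-1 + Y\right)$)
$B + J{\left(U \right)} = -657 + \left(2 + \left(-58\right)^{2} - -58\right) = -657 + \left(2 + 3364 + 58\right) = -657 + 3424 = 2767$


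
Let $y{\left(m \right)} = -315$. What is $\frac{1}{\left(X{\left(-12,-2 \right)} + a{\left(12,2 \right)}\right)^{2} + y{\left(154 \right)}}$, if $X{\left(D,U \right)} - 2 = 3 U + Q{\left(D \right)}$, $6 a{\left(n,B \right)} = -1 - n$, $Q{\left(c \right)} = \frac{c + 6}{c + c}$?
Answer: $- \frac{144}{40319} \approx -0.0035715$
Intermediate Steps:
$Q{\left(c \right)} = \frac{6 + c}{2 c}$
$a{\left(n,B \right)} = - \frac{1}{6} - \frac{n}{6}$ ($a{\left(n,B \right)} = \frac{-1 - n}{6} = - \frac{1}{6} - \frac{n}{6}$)
$X{\left(D,U \right)} = 2 + 3 U + \frac{6 + D}{2 D}$ ($X{\left(D,U \right)} = 2 + \left(3 U + \frac{6 + D}{2 D}\right) = 2 + 3 U + \frac{6 + D}{2 D}$)
$\frac{1}{\left(X{\left(-12,-2 \right)} + a{\left(12,2 \right)}\right)^{2} + y{\left(154 \right)}} = \frac{1}{\left(\left(\frac{5}{2} + 3 \left(-2\right) + \frac{3}{-12}\right) - \frac{13}{6}\right)^{2} - 315} = \frac{1}{\left(\left(\frac{5}{2} - 6 + 3 \left(- \frac{1}{12}\right)\right) - \frac{13}{6}\right)^{2} - 315} = \frac{1}{\left(\left(\frac{5}{2} - 6 - \frac{1}{4}\right) - \frac{13}{6}\right)^{2} - 315} = \frac{1}{\left(- \frac{15}{4} - \frac{13}{6}\right)^{2} - 315} = \frac{1}{\left(- \frac{71}{12}\right)^{2} - 315} = \frac{1}{\frac{5041}{144} - 315} = \frac{1}{- \frac{40319}{144}} = - \frac{144}{40319}$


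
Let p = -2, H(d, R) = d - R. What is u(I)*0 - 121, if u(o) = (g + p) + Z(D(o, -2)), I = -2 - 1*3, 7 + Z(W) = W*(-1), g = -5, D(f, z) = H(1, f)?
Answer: -121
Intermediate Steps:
D(f, z) = 1 - f
Z(W) = -7 - W (Z(W) = -7 + W*(-1) = -7 - W)
I = -5 (I = -2 - 3 = -5)
u(o) = -15 + o (u(o) = (-5 - 2) + (-7 - (1 - o)) = -7 + (-7 + (-1 + o)) = -7 + (-8 + o) = -15 + o)
u(I)*0 - 121 = (-15 - 5)*0 - 121 = -20*0 - 121 = 0 - 121 = -121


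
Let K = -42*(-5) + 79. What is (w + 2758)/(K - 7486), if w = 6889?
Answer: -9647/7197 ≈ -1.3404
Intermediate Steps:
K = 289 (K = 210 + 79 = 289)
(w + 2758)/(K - 7486) = (6889 + 2758)/(289 - 7486) = 9647/(-7197) = 9647*(-1/7197) = -9647/7197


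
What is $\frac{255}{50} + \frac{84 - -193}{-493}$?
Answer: $\frac{22373}{4930} \approx 4.5381$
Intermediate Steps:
$\frac{255}{50} + \frac{84 - -193}{-493} = 255 \cdot \frac{1}{50} + \left(84 + 193\right) \left(- \frac{1}{493}\right) = \frac{51}{10} + 277 \left(- \frac{1}{493}\right) = \frac{51}{10} - \frac{277}{493} = \frac{22373}{4930}$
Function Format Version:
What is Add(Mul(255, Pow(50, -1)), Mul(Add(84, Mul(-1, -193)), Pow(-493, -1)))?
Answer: Rational(22373, 4930) ≈ 4.5381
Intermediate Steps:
Add(Mul(255, Pow(50, -1)), Mul(Add(84, Mul(-1, -193)), Pow(-493, -1))) = Add(Mul(255, Rational(1, 50)), Mul(Add(84, 193), Rational(-1, 493))) = Add(Rational(51, 10), Mul(277, Rational(-1, 493))) = Add(Rational(51, 10), Rational(-277, 493)) = Rational(22373, 4930)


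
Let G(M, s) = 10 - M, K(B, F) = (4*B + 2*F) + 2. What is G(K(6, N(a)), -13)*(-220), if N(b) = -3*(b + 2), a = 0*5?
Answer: 880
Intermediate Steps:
a = 0
N(b) = -6 - 3*b (N(b) = -3*(2 + b) = -6 - 3*b)
K(B, F) = 2 + 2*F + 4*B (K(B, F) = (2*F + 4*B) + 2 = 2 + 2*F + 4*B)
G(K(6, N(a)), -13)*(-220) = (10 - (2 + 2*(-6 - 3*0) + 4*6))*(-220) = (10 - (2 + 2*(-6 + 0) + 24))*(-220) = (10 - (2 + 2*(-6) + 24))*(-220) = (10 - (2 - 12 + 24))*(-220) = (10 - 1*14)*(-220) = (10 - 14)*(-220) = -4*(-220) = 880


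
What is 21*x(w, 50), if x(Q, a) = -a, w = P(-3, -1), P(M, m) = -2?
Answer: -1050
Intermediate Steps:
w = -2
21*x(w, 50) = 21*(-1*50) = 21*(-50) = -1050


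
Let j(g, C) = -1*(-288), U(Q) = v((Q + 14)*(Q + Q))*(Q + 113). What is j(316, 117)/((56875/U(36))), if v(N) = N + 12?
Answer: 22142592/8125 ≈ 2725.2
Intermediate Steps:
v(N) = 12 + N
U(Q) = (12 + 2*Q*(14 + Q))*(113 + Q) (U(Q) = (12 + (Q + 14)*(Q + Q))*(Q + 113) = (12 + (14 + Q)*(2*Q))*(113 + Q) = (12 + 2*Q*(14 + Q))*(113 + Q))
j(g, C) = 288
j(316, 117)/((56875/U(36))) = 288/((56875/((2*(6 + 36*(14 + 36))*(113 + 36))))) = 288/((56875/((2*(6 + 36*50)*149)))) = 288/((56875/((2*(6 + 1800)*149)))) = 288/((56875/((2*1806*149)))) = 288/((56875/538188)) = 288/((56875*(1/538188))) = 288/(8125/76884) = 288*(76884/8125) = 22142592/8125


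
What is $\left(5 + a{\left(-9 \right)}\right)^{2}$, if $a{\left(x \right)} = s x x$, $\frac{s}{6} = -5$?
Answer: $5880625$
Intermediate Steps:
$s = -30$ ($s = 6 \left(-5\right) = -30$)
$a{\left(x \right)} = - 30 x^{2}$ ($a{\left(x \right)} = - 30 x x = - 30 x^{2}$)
$\left(5 + a{\left(-9 \right)}\right)^{2} = \left(5 - 30 \left(-9\right)^{2}\right)^{2} = \left(5 - 2430\right)^{2} = \left(-2425\right)^{2} = 5880625$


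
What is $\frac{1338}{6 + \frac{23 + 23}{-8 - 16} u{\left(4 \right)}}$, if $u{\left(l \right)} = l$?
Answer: $- \frac{4014}{5} \approx -802.8$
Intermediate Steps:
$\frac{1338}{6 + \frac{23 + 23}{-8 - 16} u{\left(4 \right)}} = \frac{1338}{6 + \frac{23 + 23}{-8 - 16} \cdot 4} = \frac{1338}{6 + \frac{46}{-24} \cdot 4} = \frac{1338}{6 + 46 \left(- \frac{1}{24}\right) 4} = \frac{1338}{6 - \frac{23}{3}} = \frac{1338}{- \frac{5}{3}} = 1338 \left(- \frac{3}{5}\right) = - \frac{4014}{5}$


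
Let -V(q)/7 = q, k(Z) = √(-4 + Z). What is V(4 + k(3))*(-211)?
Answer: 5908 + 1477*I ≈ 5908.0 + 1477.0*I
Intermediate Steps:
V(q) = -7*q
V(4 + k(3))*(-211) = -7*(4 + √(-4 + 3))*(-211) = -7*(4 + √(-1))*(-211) = -7*(4 + I)*(-211) = (-28 - 7*I)*(-211) = 5908 + 1477*I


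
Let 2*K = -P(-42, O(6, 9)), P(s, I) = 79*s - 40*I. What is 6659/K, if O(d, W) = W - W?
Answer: 6659/1659 ≈ 4.0139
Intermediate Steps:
O(d, W) = 0
P(s, I) = -40*I + 79*s
K = 1659 (K = (-(-40*0 + 79*(-42)))/2 = (-(0 - 3318))/2 = (-1*(-3318))/2 = (½)*3318 = 1659)
6659/K = 6659/1659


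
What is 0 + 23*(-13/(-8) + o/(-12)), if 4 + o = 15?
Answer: 391/24 ≈ 16.292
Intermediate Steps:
o = 11 (o = -4 + 15 = 11)
0 + 23*(-13/(-8) + o/(-12)) = 0 + 23*(-13/(-8) + 11/(-12)) = 0 + 23*(-13*(-⅛) + 11*(-1/12)) = 0 + 23*(13/8 - 11/12) = 0 + 23*(17/24) = 0 + 391/24 = 391/24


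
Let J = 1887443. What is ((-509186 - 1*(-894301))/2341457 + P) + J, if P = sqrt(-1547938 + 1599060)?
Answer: 4419367009566/2341457 + sqrt(51122) ≈ 1.8877e+6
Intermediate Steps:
P = sqrt(51122) ≈ 226.10
((-509186 - 1*(-894301))/2341457 + P) + J = ((-509186 - 1*(-894301))/2341457 + sqrt(51122)) + 1887443 = ((-509186 + 894301)*(1/2341457) + sqrt(51122)) + 1887443 = (385115*(1/2341457) + sqrt(51122)) + 1887443 = (385115/2341457 + sqrt(51122)) + 1887443 = 4419367009566/2341457 + sqrt(51122)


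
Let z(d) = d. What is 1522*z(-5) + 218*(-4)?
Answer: -8482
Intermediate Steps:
1522*z(-5) + 218*(-4) = 1522*(-5) + 218*(-4) = -7610 - 872 = -8482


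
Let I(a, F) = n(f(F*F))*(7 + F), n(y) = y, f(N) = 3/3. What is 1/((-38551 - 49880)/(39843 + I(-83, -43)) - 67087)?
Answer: -13269/890206880 ≈ -1.4906e-5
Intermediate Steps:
f(N) = 1 (f(N) = 3*(1/3) = 1)
I(a, F) = 7 + F (I(a, F) = 1*(7 + F) = 7 + F)
1/((-38551 - 49880)/(39843 + I(-83, -43)) - 67087) = 1/((-38551 - 49880)/(39843 + (7 - 43)) - 67087) = 1/(-88431/(39843 - 36) - 67087) = 1/(-88431/39807 - 67087) = 1/(-88431*1/39807 - 67087) = 1/(-29477/13269 - 67087) = 1/(-890206880/13269) = -13269/890206880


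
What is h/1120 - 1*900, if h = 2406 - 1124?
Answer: -503359/560 ≈ -898.86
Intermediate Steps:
h = 1282
h/1120 - 1*900 = 1282/1120 - 1*900 = 1282*(1/1120) - 900 = 641/560 - 900 = -503359/560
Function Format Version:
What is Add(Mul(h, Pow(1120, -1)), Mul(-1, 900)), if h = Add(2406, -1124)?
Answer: Rational(-503359, 560) ≈ -898.86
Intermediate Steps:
h = 1282
Add(Mul(h, Pow(1120, -1)), Mul(-1, 900)) = Add(Mul(1282, Pow(1120, -1)), Mul(-1, 900)) = Add(Mul(1282, Rational(1, 1120)), -900) = Add(Rational(641, 560), -900) = Rational(-503359, 560)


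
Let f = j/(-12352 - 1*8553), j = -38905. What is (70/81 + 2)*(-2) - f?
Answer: -2570245/338661 ≈ -7.5894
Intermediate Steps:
f = 7781/4181 (f = -38905/(-12352 - 1*8553) = -38905/(-12352 - 8553) = -38905/(-20905) = -38905*(-1/20905) = 7781/4181 ≈ 1.8610)
(70/81 + 2)*(-2) - f = (70/81 + 2)*(-2) - 1*7781/4181 = (70*(1/81) + 2)*(-2) - 7781/4181 = (70/81 + 2)*(-2) - 7781/4181 = (232/81)*(-2) - 7781/4181 = -464/81 - 7781/4181 = -2570245/338661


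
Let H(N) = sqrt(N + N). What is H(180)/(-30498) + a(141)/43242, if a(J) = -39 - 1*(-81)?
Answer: 7/7207 - sqrt(10)/5083 ≈ 0.00034915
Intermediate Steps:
H(N) = sqrt(2)*sqrt(N) (H(N) = sqrt(2*N) = sqrt(2)*sqrt(N))
a(J) = 42 (a(J) = -39 + 81 = 42)
H(180)/(-30498) + a(141)/43242 = (sqrt(2)*sqrt(180))/(-30498) + 42/43242 = (sqrt(2)*(6*sqrt(5)))*(-1/30498) + 42*(1/43242) = (6*sqrt(10))*(-1/30498) + 7/7207 = -sqrt(10)/5083 + 7/7207 = 7/7207 - sqrt(10)/5083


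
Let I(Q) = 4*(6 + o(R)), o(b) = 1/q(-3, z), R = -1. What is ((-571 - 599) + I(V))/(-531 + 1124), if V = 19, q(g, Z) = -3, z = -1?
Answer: -3442/1779 ≈ -1.9348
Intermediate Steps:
o(b) = -⅓ (o(b) = 1/(-3) = -⅓)
I(Q) = 68/3 (I(Q) = 4*(6 - ⅓) = 4*(17/3) = 68/3)
((-571 - 599) + I(V))/(-531 + 1124) = ((-571 - 599) + 68/3)/(-531 + 1124) = (-1170 + 68/3)/593 = (1/593)*(-3442/3) = -3442/1779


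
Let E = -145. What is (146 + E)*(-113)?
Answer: -113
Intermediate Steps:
(146 + E)*(-113) = (146 - 145)*(-113) = 1*(-113) = -113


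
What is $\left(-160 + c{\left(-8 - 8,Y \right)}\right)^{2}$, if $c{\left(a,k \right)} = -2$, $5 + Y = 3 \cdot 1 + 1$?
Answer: $26244$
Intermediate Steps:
$Y = -1$ ($Y = -5 + \left(3 \cdot 1 + 1\right) = -5 + \left(3 + 1\right) = -5 + 4 = -1$)
$\left(-160 + c{\left(-8 - 8,Y \right)}\right)^{2} = \left(-160 - 2\right)^{2} = \left(-162\right)^{2} = 26244$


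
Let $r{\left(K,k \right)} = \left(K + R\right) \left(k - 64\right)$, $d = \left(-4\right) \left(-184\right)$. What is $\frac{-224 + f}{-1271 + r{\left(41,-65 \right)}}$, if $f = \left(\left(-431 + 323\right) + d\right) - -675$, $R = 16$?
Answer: $- \frac{1079}{8624} \approx -0.12512$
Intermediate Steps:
$d = 736$
$f = 1303$ ($f = \left(\left(-431 + 323\right) + 736\right) - -675 = \left(-108 + 736\right) + 675 = 628 + 675 = 1303$)
$r{\left(K,k \right)} = \left(-64 + k\right) \left(16 + K\right)$ ($r{\left(K,k \right)} = \left(K + 16\right) \left(k - 64\right) = \left(16 + K\right) \left(-64 + k\right) = \left(-64 + k\right) \left(16 + K\right)$)
$\frac{-224 + f}{-1271 + r{\left(41,-65 \right)}} = \frac{-224 + 1303}{-1271 + \left(-1024 - 2624 + 16 \left(-65\right) + 41 \left(-65\right)\right)} = \frac{1079}{-1271 - 7353} = \frac{1079}{-8624} = 1079 \left(- \frac{1}{8624}\right) = - \frac{1079}{8624}$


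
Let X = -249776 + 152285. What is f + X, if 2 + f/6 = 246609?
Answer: 1382151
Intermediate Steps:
f = 1479642 (f = -12 + 6*246609 = -12 + 1479654 = 1479642)
X = -97491
f + X = 1479642 - 97491 = 1382151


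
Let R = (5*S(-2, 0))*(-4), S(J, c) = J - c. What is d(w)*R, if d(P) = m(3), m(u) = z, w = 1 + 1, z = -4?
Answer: -160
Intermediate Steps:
w = 2
m(u) = -4
d(P) = -4
R = 40 (R = (5*(-2 - 1*0))*(-4) = (5*(-2 + 0))*(-4) = (5*(-2))*(-4) = -10*(-4) = 40)
d(w)*R = -4*40 = -160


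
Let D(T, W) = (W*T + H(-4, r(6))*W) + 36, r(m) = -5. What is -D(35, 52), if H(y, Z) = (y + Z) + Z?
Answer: -1128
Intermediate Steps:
H(y, Z) = y + 2*Z (H(y, Z) = (Z + y) + Z = y + 2*Z)
D(T, W) = 36 - 14*W + T*W (D(T, W) = (W*T + (-4 + 2*(-5))*W) + 36 = (T*W + (-4 - 10)*W) + 36 = (T*W - 14*W) + 36 = (-14*W + T*W) + 36 = 36 - 14*W + T*W)
-D(35, 52) = -(36 - 14*52 + 35*52) = -(36 - 728 + 1820) = -1*1128 = -1128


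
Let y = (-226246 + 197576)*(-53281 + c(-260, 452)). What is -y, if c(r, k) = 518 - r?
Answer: -1505261010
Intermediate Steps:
y = 1505261010 (y = (-226246 + 197576)*(-53281 + (518 - 1*(-260))) = -28670*(-53281 + (518 + 260)) = -28670*(-53281 + 778) = -28670*(-52503) = 1505261010)
-y = -1*1505261010 = -1505261010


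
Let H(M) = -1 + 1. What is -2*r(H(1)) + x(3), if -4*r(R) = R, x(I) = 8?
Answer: 8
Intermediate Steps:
H(M) = 0
r(R) = -R/4
-2*r(H(1)) + x(3) = -(-1)*0/2 + 8 = -2*0 + 8 = 0 + 8 = 8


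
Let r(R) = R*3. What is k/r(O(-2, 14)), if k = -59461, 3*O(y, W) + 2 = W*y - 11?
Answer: 59461/41 ≈ 1450.3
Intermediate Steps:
O(y, W) = -13/3 + W*y/3 (O(y, W) = -⅔ + (W*y - 11)/3 = -⅔ + (-11 + W*y)/3 = -⅔ + (-11/3 + W*y/3) = -13/3 + W*y/3)
r(R) = 3*R
k/r(O(-2, 14)) = -59461*1/(3*(-13/3 + (⅓)*14*(-2))) = -59461*1/(3*(-13/3 - 28/3)) = -59461/(3*(-41/3)) = -59461/(-41) = -59461*(-1/41) = 59461/41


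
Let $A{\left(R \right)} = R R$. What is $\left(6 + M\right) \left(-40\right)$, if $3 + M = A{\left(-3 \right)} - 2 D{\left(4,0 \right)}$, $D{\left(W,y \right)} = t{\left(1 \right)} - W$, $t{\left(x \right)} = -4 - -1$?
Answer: $-1040$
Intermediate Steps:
$t{\left(x \right)} = -3$ ($t{\left(x \right)} = -4 + 1 = -3$)
$A{\left(R \right)} = R^{2}$
$D{\left(W,y \right)} = -3 - W$
$M = 20$ ($M = -3 - \left(-9 + 2 \left(-3 - 4\right)\right) = -3 + \left(9 - -14\right) = -3 + \left(9 + 14\right) = -3 + 23 = 20$)
$\left(6 + M\right) \left(-40\right) = \left(6 + 20\right) \left(-40\right) = 26 \left(-40\right) = -1040$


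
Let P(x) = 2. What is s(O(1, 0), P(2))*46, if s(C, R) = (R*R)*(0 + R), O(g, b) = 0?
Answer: 368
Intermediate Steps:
s(C, R) = R³ (s(C, R) = R²*R = R³)
s(O(1, 0), P(2))*46 = 2³*46 = 8*46 = 368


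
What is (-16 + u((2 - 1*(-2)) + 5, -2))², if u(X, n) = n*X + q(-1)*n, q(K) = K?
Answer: 1024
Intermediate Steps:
u(X, n) = -n + X*n (u(X, n) = n*X - n = X*n - n = -n + X*n)
(-16 + u((2 - 1*(-2)) + 5, -2))² = (-16 - 2*(-1 + ((2 - 1*(-2)) + 5)))² = (-16 - 2*(-1 + ((2 + 2) + 5)))² = (-16 - 2*(-1 + (4 + 5)))² = (-16 - 2*(-1 + 9))² = (-16 - 2*8)² = (-16 - 16)² = (-32)² = 1024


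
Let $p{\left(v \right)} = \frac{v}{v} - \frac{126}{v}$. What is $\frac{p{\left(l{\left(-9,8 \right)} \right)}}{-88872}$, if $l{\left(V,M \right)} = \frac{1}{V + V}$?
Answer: $- \frac{2269}{88872} \approx -0.025531$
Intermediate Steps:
$l{\left(V,M \right)} = \frac{1}{2 V}$
$p{\left(v \right)} = 1 - \frac{126}{v}$
$\frac{p{\left(l{\left(-9,8 \right)} \right)}}{-88872} = \frac{\frac{1}{\frac{1}{2} \frac{1}{-9}} \left(-126 + \frac{1}{2 \left(-9\right)}\right)}{-88872} = \frac{-126 + \frac{1}{2} \left(- \frac{1}{9}\right)}{\frac{1}{2} \left(- \frac{1}{9}\right)} \left(- \frac{1}{88872}\right) = \frac{-126 - \frac{1}{18}}{- \frac{1}{18}} \left(- \frac{1}{88872}\right) = \left(-18\right) \left(- \frac{2269}{18}\right) \left(- \frac{1}{88872}\right) = 2269 \left(- \frac{1}{88872}\right) = - \frac{2269}{88872}$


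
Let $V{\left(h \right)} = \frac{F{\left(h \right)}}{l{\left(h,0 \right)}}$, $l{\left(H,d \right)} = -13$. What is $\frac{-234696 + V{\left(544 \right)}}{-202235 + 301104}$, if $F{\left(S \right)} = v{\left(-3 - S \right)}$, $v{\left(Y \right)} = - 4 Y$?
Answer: $- \frac{3053236}{1285297} \approx -2.3755$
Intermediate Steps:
$F{\left(S \right)} = 12 + 4 S$ ($F{\left(S \right)} = - 4 \left(-3 - S\right) = 12 + 4 S$)
$V{\left(h \right)} = - \frac{12}{13} - \frac{4 h}{13}$ ($V{\left(h \right)} = \frac{12 + 4 h}{-13} = \left(12 + 4 h\right) \left(- \frac{1}{13}\right) = - \frac{12}{13} - \frac{4 h}{13}$)
$\frac{-234696 + V{\left(544 \right)}}{-202235 + 301104} = \frac{-234696 - \frac{2188}{13}}{-202235 + 301104} = \frac{-234696 - \frac{2188}{13}}{98869} = \left(-234696 - \frac{2188}{13}\right) \frac{1}{98869} = \left(- \frac{3053236}{13}\right) \frac{1}{98869} = - \frac{3053236}{1285297}$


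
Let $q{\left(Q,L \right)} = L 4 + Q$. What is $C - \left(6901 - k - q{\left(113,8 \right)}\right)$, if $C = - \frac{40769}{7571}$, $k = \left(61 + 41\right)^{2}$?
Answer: $\frac{27578239}{7571} \approx 3642.6$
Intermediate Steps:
$k = 10404$ ($k = 102^{2} = 10404$)
$C = - \frac{40769}{7571}$ ($C = \left(-40769\right) \frac{1}{7571} = - \frac{40769}{7571} \approx -5.3849$)
$q{\left(Q,L \right)} = Q + 4 L$ ($q{\left(Q,L \right)} = 4 L + Q = Q + 4 L$)
$C - \left(6901 - k - q{\left(113,8 \right)}\right) = - \frac{40769}{7571} + \left(\left(\left(113 + 4 \cdot 8\right) + 10404\right) - 6901\right) = - \frac{40769}{7571} + \left(\left(\left(113 + 32\right) + 10404\right) - 6901\right) = - \frac{40769}{7571} + \left(\left(145 + 10404\right) - 6901\right) = - \frac{40769}{7571} + \left(10549 - 6901\right) = - \frac{40769}{7571} + 3648 = \frac{27578239}{7571}$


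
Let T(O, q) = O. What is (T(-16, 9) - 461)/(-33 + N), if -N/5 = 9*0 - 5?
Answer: 477/8 ≈ 59.625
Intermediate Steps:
N = 25 (N = -5*(9*0 - 5) = -5*(0 - 5) = -5*(-5) = 25)
(T(-16, 9) - 461)/(-33 + N) = (-16 - 461)/(-33 + 25) = -477/(-8) = -477*(-⅛) = 477/8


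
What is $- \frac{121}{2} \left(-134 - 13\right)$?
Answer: $\frac{17787}{2} \approx 8893.5$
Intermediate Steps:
$- \frac{121}{2} \left(-134 - 13\right) = \left(-121\right) \frac{1}{2} \left(-147\right) = \left(- \frac{121}{2}\right) \left(-147\right) = \frac{17787}{2}$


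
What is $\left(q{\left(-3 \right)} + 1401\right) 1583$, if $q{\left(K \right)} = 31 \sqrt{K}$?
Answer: $2217783 + 49073 i \sqrt{3} \approx 2.2178 \cdot 10^{6} + 84997.0 i$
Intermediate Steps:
$\left(q{\left(-3 \right)} + 1401\right) 1583 = \left(31 \sqrt{-3} + 1401\right) 1583 = \left(31 i \sqrt{3} + 1401\right) 1583 = \left(1401 + 31 i \sqrt{3}\right) 1583 = 2217783 + 49073 i \sqrt{3}$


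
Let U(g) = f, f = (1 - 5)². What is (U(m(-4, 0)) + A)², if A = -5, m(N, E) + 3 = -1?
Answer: 121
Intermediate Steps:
f = 16 (f = (-4)² = 16)
m(N, E) = -4 (m(N, E) = -3 - 1 = -4)
U(g) = 16
(U(m(-4, 0)) + A)² = (16 - 5)² = 11² = 121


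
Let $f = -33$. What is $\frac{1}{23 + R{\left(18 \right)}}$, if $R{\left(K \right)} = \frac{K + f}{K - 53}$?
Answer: $\frac{7}{164} \approx 0.042683$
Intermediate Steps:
$R{\left(K \right)} = \frac{-33 + K}{-53 + K}$ ($R{\left(K \right)} = \frac{K - 33}{K - 53} = \frac{-33 + K}{-53 + K}$)
$\frac{1}{23 + R{\left(18 \right)}} = \frac{1}{23 + \frac{-33 + 18}{-53 + 18}} = \frac{1}{23 + \frac{1}{-35} \left(-15\right)} = \frac{1}{23 - - \frac{3}{7}} = \frac{1}{23 + \frac{3}{7}} = \frac{1}{\frac{164}{7}} = \frac{7}{164}$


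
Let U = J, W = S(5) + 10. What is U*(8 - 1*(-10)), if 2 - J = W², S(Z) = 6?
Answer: -4572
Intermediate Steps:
W = 16 (W = 6 + 10 = 16)
J = -254 (J = 2 - 1*16² = 2 - 1*256 = 2 - 256 = -254)
U = -254
U*(8 - 1*(-10)) = -254*(8 - 1*(-10)) = -254*(8 + 10) = -254*18 = -4572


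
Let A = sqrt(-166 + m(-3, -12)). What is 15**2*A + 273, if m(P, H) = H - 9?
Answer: 273 + 225*I*sqrt(187) ≈ 273.0 + 3076.8*I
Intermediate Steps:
m(P, H) = -9 + H
A = I*sqrt(187) (A = sqrt(-166 + (-9 - 12)) = sqrt(-166 - 21) = sqrt(-187) = I*sqrt(187) ≈ 13.675*I)
15**2*A + 273 = 15**2*(I*sqrt(187)) + 273 = 225*(I*sqrt(187)) + 273 = 225*I*sqrt(187) + 273 = 273 + 225*I*sqrt(187)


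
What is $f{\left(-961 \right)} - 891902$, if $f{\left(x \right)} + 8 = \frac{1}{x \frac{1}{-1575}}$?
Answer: $- \frac{857123935}{961} \approx -8.9191 \cdot 10^{5}$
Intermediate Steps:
$f{\left(x \right)} = -8 - \frac{1575}{x}$ ($f{\left(x \right)} = -8 + \frac{1}{x \frac{1}{-1575}} = -8 + \frac{1}{x \left(- \frac{1}{1575}\right)} = -8 + \frac{1}{\left(- \frac{1}{1575}\right) x} = -8 - \frac{1575}{x}$)
$f{\left(-961 \right)} - 891902 = \left(-8 - \frac{1575}{-961}\right) - 891902 = \left(-8 - - \frac{1575}{961}\right) - 891902 = \left(-8 + \frac{1575}{961}\right) - 891902 = - \frac{6113}{961} - 891902 = - \frac{857123935}{961}$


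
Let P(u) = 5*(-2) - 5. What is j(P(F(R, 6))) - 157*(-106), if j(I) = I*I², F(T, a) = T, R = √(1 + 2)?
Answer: 13267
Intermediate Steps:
R = √3 ≈ 1.7320
P(u) = -15 (P(u) = -10 - 5 = -15)
j(I) = I³
j(P(F(R, 6))) - 157*(-106) = (-15)³ - 157*(-106) = -3375 + 16642 = 13267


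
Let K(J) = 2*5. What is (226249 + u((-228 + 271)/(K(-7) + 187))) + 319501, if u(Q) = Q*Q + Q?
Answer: 21180022070/38809 ≈ 5.4575e+5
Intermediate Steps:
K(J) = 10
u(Q) = Q + Q² (u(Q) = Q² + Q = Q + Q²)
(226249 + u((-228 + 271)/(K(-7) + 187))) + 319501 = (226249 + ((-228 + 271)/(10 + 187))*(1 + (-228 + 271)/(10 + 187))) + 319501 = (226249 + (43/197)*(1 + 43/197)) + 319501 = (226249 + (43*(1/197))*(1 + 43*(1/197))) + 319501 = (226249 + 43*(1 + 43/197)/197) + 319501 = (226249 + (43/197)*(240/197)) + 319501 = (226249 + 10320/38809) + 319501 = 8780507761/38809 + 319501 = 21180022070/38809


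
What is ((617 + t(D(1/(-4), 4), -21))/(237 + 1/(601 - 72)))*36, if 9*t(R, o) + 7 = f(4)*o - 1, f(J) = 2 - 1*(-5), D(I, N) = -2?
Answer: 5711084/62687 ≈ 91.105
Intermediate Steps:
f(J) = 7 (f(J) = 2 + 5 = 7)
t(R, o) = -8/9 + 7*o/9 (t(R, o) = -7/9 + (7*o - 1)/9 = -7/9 + (-1 + 7*o)/9 = -7/9 + (-⅑ + 7*o/9) = -8/9 + 7*o/9)
((617 + t(D(1/(-4), 4), -21))/(237 + 1/(601 - 72)))*36 = ((617 + (-8/9 + (7/9)*(-21)))/(237 + 1/(601 - 72)))*36 = ((617 + (-8/9 - 49/3))/(237 + 1/529))*36 = ((617 - 155/9)/(237 + 1/529))*36 = (5398/(9*(125374/529)))*36 = ((5398/9)*(529/125374))*36 = (1427771/564183)*36 = 5711084/62687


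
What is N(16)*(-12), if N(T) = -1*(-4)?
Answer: -48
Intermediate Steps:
N(T) = 4
N(16)*(-12) = 4*(-12) = -48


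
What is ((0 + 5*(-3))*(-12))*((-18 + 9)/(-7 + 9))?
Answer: -810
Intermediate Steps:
((0 + 5*(-3))*(-12))*((-18 + 9)/(-7 + 9)) = ((0 - 15)*(-12))*(-9/2) = (-15*(-12))*(-9*½) = 180*(-9/2) = -810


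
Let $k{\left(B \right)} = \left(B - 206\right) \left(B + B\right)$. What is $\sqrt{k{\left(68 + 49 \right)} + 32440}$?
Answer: $\sqrt{11614} \approx 107.77$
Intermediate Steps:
$k{\left(B \right)} = 2 B \left(-206 + B\right)$ ($k{\left(B \right)} = \left(-206 + B\right) 2 B = 2 B \left(-206 + B\right)$)
$\sqrt{k{\left(68 + 49 \right)} + 32440} = \sqrt{2 \left(68 + 49\right) \left(-206 + \left(68 + 49\right)\right) + 32440} = \sqrt{2 \cdot 117 \left(-206 + 117\right) + 32440} = \sqrt{2 \cdot 117 \left(-89\right) + 32440} = \sqrt{-20826 + 32440} = \sqrt{11614}$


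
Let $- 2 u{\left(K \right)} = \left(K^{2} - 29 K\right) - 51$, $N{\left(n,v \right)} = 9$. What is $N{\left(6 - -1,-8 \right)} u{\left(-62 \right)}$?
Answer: $- \frac{50319}{2} \approx -25160.0$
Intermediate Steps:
$u{\left(K \right)} = \frac{51}{2} - \frac{K^{2}}{2} + \frac{29 K}{2}$ ($u{\left(K \right)} = - \frac{\left(K^{2} - 29 K\right) - 51}{2} = - \frac{-51 + K^{2} - 29 K}{2} = \frac{51}{2} - \frac{K^{2}}{2} + \frac{29 K}{2}$)
$N{\left(6 - -1,-8 \right)} u{\left(-62 \right)} = 9 \left(\frac{51}{2} - \frac{\left(-62\right)^{2}}{2} + \frac{29}{2} \left(-62\right)\right) = 9 \left(\frac{51}{2} - 1922 - 899\right) = 9 \left(- \frac{5591}{2}\right) = - \frac{50319}{2}$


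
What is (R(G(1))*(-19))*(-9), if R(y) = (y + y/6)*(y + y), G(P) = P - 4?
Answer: 3591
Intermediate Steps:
G(P) = -4 + P
R(y) = 7*y²/3 (R(y) = (y + y*(⅙))*(2*y) = (y + y/6)*(2*y) = (7*y/6)*(2*y) = 7*y²/3)
(R(G(1))*(-19))*(-9) = ((7*(-4 + 1)²/3)*(-19))*(-9) = (((7/3)*(-3)²)*(-19))*(-9) = (((7/3)*9)*(-19))*(-9) = (21*(-19))*(-9) = -399*(-9) = 3591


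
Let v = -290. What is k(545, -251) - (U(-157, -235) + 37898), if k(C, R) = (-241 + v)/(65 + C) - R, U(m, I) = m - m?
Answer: -22965201/610 ≈ -37648.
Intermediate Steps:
U(m, I) = 0
k(C, R) = -R - 531/(65 + C) (k(C, R) = (-241 - 290)/(65 + C) - R = -531/(65 + C) - R = -R - 531/(65 + C))
k(545, -251) - (U(-157, -235) + 37898) = (-531 - 65*(-251) - 1*545*(-251))/(65 + 545) - (0 + 37898) = (-531 + 16315 + 136795)/610 - 1*37898 = (1/610)*152579 - 37898 = 152579/610 - 37898 = -22965201/610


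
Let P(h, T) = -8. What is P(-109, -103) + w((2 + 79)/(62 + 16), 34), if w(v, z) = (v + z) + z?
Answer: 1587/26 ≈ 61.038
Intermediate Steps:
w(v, z) = v + 2*z
P(-109, -103) + w((2 + 79)/(62 + 16), 34) = -8 + ((2 + 79)/(62 + 16) + 2*34) = -8 + (81/78 + 68) = -8 + (81*(1/78) + 68) = -8 + (27/26 + 68) = -8 + 1795/26 = 1587/26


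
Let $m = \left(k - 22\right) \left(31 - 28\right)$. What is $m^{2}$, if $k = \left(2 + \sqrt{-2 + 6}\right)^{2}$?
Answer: $324$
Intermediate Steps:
$k = 16$ ($k = \left(2 + \sqrt{4}\right)^{2} = \left(2 + 2\right)^{2} = 4^{2} = 16$)
$m = -18$ ($m = \left(16 - 22\right) \left(31 - 28\right) = \left(-6\right) 3 = -18$)
$m^{2} = \left(-18\right)^{2} = 324$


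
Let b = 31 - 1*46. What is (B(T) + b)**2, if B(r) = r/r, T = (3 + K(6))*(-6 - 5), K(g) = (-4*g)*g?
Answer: 196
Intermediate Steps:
K(g) = -4*g**2
T = 1551 (T = (3 - 4*6**2)*(-6 - 5) = (3 - 4*36)*(-11) = (3 - 144)*(-11) = -141*(-11) = 1551)
B(r) = 1
b = -15 (b = 31 - 46 = -15)
(B(T) + b)**2 = (1 - 15)**2 = (-14)**2 = 196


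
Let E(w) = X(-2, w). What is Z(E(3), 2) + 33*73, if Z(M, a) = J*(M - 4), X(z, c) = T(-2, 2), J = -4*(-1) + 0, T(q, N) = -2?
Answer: 2385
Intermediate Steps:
J = 4 (J = 4 + 0 = 4)
X(z, c) = -2
E(w) = -2
Z(M, a) = -16 + 4*M (Z(M, a) = 4*(M - 4) = 4*(-4 + M) = -16 + 4*M)
Z(E(3), 2) + 33*73 = (-16 + 4*(-2)) + 33*73 = (-16 - 8) + 2409 = -24 + 2409 = 2385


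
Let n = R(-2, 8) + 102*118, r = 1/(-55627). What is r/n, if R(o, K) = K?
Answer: -1/669971588 ≈ -1.4926e-9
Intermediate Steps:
r = -1/55627 ≈ -1.7977e-5
n = 12044 (n = 8 + 102*118 = 8 + 12036 = 12044)
r/n = -1/55627/12044 = -1/55627*1/12044 = -1/669971588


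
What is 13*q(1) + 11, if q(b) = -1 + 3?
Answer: 37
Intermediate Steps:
q(b) = 2
13*q(1) + 11 = 13*2 + 11 = 26 + 11 = 37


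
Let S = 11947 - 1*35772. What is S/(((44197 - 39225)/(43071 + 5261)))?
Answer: -287877475/1243 ≈ -2.3160e+5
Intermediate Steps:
S = -23825 (S = 11947 - 35772 = -23825)
S/(((44197 - 39225)/(43071 + 5261))) = -23825*(43071 + 5261)/(44197 - 39225) = -23825/(4972/48332) = -23825/(4972*(1/48332)) = -23825/1243/12083 = -23825*12083/1243 = -287877475/1243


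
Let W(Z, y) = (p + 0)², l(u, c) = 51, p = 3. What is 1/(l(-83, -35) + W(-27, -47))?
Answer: 1/60 ≈ 0.016667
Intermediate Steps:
W(Z, y) = 9 (W(Z, y) = (3 + 0)² = 3² = 9)
1/(l(-83, -35) + W(-27, -47)) = 1/(51 + 9) = 1/60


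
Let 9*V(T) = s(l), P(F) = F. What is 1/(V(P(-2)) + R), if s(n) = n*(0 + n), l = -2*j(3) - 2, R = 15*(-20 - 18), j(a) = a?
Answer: -9/5066 ≈ -0.0017765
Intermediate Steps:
R = -570 (R = 15*(-38) = -570)
l = -8 (l = -2*3 - 2 = -6 - 2 = -8)
s(n) = n² (s(n) = n*n = n²)
V(T) = 64/9 (V(T) = (⅑)*(-8)² = (⅑)*64 = 64/9)
1/(V(P(-2)) + R) = 1/(64/9 - 570) = 1/(-5066/9) = -9/5066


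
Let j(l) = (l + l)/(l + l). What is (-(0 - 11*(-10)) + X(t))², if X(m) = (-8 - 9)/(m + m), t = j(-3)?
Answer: 56169/4 ≈ 14042.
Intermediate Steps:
j(l) = 1 (j(l) = (2*l)/((2*l)) = (2*l)*(1/(2*l)) = 1)
t = 1
X(m) = -17/(2*m) (X(m) = -17*1/(2*m) = -17/(2*m))
(-(0 - 11*(-10)) + X(t))² = (-(0 - 11*(-10)) - 17/2/1)² = (-(0 + 110) - 17/2*1)² = (-1*110 - 17/2)² = (-110 - 17/2)² = (-237/2)² = 56169/4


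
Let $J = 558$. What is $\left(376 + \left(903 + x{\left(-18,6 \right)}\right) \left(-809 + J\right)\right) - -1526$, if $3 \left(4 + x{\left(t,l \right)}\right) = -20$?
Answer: $- \frac{666221}{3} \approx -2.2207 \cdot 10^{5}$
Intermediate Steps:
$x{\left(t,l \right)} = - \frac{32}{3}$ ($x{\left(t,l \right)} = -4 + \frac{1}{3} \left(-20\right) = -4 - \frac{20}{3} = - \frac{32}{3}$)
$\left(376 + \left(903 + x{\left(-18,6 \right)}\right) \left(-809 + J\right)\right) - -1526 = \left(376 + \left(903 - \frac{32}{3}\right) \left(-809 + 558\right)\right) - -1526 = \left(376 + \frac{2677}{3} \left(-251\right)\right) + 1526 = \left(376 - \frac{671927}{3}\right) + 1526 = - \frac{670799}{3} + 1526 = - \frac{666221}{3}$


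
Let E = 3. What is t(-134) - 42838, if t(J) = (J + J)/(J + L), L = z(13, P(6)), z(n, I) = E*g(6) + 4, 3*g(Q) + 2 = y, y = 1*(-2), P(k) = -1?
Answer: -42836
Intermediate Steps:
y = -2
g(Q) = -4/3 (g(Q) = -2/3 + (1/3)*(-2) = -2/3 - 2/3 = -4/3)
z(n, I) = 0 (z(n, I) = 3*(-4/3) + 4 = -4 + 4 = 0)
L = 0
t(J) = 2 (t(J) = (J + J)/(J + 0) = (2*J)/J = 2)
t(-134) - 42838 = 2 - 42838 = -42836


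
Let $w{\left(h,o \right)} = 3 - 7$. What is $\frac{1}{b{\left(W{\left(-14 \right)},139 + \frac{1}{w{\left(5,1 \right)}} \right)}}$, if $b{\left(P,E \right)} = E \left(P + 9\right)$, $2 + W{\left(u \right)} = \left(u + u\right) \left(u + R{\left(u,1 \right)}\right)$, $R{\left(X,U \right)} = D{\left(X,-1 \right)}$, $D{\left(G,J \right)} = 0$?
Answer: $\frac{4}{221445} \approx 1.8063 \cdot 10^{-5}$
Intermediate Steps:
$w{\left(h,o \right)} = -4$ ($w{\left(h,o \right)} = 3 - 7 = -4$)
$R{\left(X,U \right)} = 0$
$W{\left(u \right)} = -2 + 2 u^{2}$ ($W{\left(u \right)} = -2 + \left(u + u\right) \left(u + 0\right) = -2 + 2 u u = -2 + 2 u^{2}$)
$b{\left(P,E \right)} = E \left(9 + P\right)$
$\frac{1}{b{\left(W{\left(-14 \right)},139 + \frac{1}{w{\left(5,1 \right)}} \right)}} = \frac{1}{\left(139 + \frac{1}{-4}\right) \left(9 - \left(2 - 2 \left(-14\right)^{2}\right)\right)} = \frac{1}{\left(139 - \frac{1}{4}\right) \left(9 + \left(-2 + 2 \cdot 196\right)\right)} = \frac{1}{\frac{555}{4} \left(9 + \left(-2 + 392\right)\right)} = \frac{1}{\frac{555}{4} \left(9 + 390\right)} = \frac{1}{\frac{555}{4} \cdot 399} = \frac{1}{\frac{221445}{4}} = \frac{4}{221445}$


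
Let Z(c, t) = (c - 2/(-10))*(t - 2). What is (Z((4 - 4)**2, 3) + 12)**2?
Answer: 3721/25 ≈ 148.84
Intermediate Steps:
Z(c, t) = (-2 + t)*(1/5 + c) (Z(c, t) = (c - 2*(-1/10))*(-2 + t) = (c + 1/5)*(-2 + t) = (1/5 + c)*(-2 + t) = (-2 + t)*(1/5 + c))
(Z((4 - 4)**2, 3) + 12)**2 = ((-2/5 - 2*(4 - 4)**2 + (1/5)*3 + (4 - 4)**2*3) + 12)**2 = ((-2/5 - 2*0**2 + 3/5 + 0**2*3) + 12)**2 = ((-2/5 - 2*0 + 3/5 + 0*3) + 12)**2 = ((-2/5 + 0 + 3/5 + 0) + 12)**2 = (1/5 + 12)**2 = (61/5)**2 = 3721/25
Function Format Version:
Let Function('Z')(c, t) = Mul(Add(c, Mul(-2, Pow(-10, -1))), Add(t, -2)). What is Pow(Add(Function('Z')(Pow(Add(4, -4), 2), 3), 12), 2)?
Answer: Rational(3721, 25) ≈ 148.84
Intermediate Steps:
Function('Z')(c, t) = Mul(Add(-2, t), Add(Rational(1, 5), c)) (Function('Z')(c, t) = Mul(Add(c, Mul(-2, Rational(-1, 10))), Add(-2, t)) = Mul(Add(c, Rational(1, 5)), Add(-2, t)) = Mul(Add(Rational(1, 5), c), Add(-2, t)) = Mul(Add(-2, t), Add(Rational(1, 5), c)))
Pow(Add(Function('Z')(Pow(Add(4, -4), 2), 3), 12), 2) = Pow(Add(Add(Rational(-2, 5), Mul(-2, Pow(Add(4, -4), 2)), Mul(Rational(1, 5), 3), Mul(Pow(Add(4, -4), 2), 3)), 12), 2) = Pow(Add(Add(Rational(-2, 5), Mul(-2, Pow(0, 2)), Rational(3, 5), Mul(Pow(0, 2), 3)), 12), 2) = Pow(Add(Add(Rational(-2, 5), Mul(-2, 0), Rational(3, 5), Mul(0, 3)), 12), 2) = Pow(Add(Add(Rational(-2, 5), 0, Rational(3, 5), 0), 12), 2) = Pow(Add(Rational(1, 5), 12), 2) = Pow(Rational(61, 5), 2) = Rational(3721, 25)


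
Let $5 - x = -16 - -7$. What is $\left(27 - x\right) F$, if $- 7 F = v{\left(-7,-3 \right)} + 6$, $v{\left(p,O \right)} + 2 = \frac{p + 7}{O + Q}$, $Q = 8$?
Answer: $- \frac{52}{7} \approx -7.4286$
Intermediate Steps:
$x = 14$ ($x = 5 - \left(-16 - -7\right) = 5 - \left(-16 + 7\right) = 5 - -9 = 5 + 9 = 14$)
$v{\left(p,O \right)} = -2 + \frac{7 + p}{8 + O}$ ($v{\left(p,O \right)} = -2 + \frac{p + 7}{O + 8} = -2 + \frac{7 + p}{8 + O}$)
$F = - \frac{4}{7}$ ($F = - \frac{\frac{-9 - 7 - -6}{8 - 3} + 6}{7} = - \frac{\frac{-9 - 7 + 6}{5} + 6}{7} = - \frac{\frac{1}{5} \left(-10\right) + 6}{7} = - \frac{-2 + 6}{7} = \left(- \frac{1}{7}\right) 4 = - \frac{4}{7} \approx -0.57143$)
$\left(27 - x\right) F = \left(27 - 14\right) \left(- \frac{4}{7}\right) = 13 \left(- \frac{4}{7}\right) = - \frac{52}{7}$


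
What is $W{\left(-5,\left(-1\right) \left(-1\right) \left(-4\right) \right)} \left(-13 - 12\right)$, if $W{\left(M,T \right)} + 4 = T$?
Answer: $200$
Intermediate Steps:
$W{\left(M,T \right)} = -4 + T$
$W{\left(-5,\left(-1\right) \left(-1\right) \left(-4\right) \right)} \left(-13 - 12\right) = \left(-4 + \left(-1\right) \left(-1\right) \left(-4\right)\right) \left(-13 - 12\right) = \left(-4 + 1 \left(-4\right)\right) \left(-25\right) = \left(-4 - 4\right) \left(-25\right) = \left(-8\right) \left(-25\right) = 200$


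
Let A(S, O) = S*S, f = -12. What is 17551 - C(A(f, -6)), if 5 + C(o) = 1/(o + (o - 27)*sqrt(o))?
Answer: 27176687/1548 ≈ 17556.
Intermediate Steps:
A(S, O) = S**2
C(o) = -5 + 1/(o + sqrt(o)*(-27 + o)) (C(o) = -5 + 1/(o + (o - 27)*sqrt(o)) = -5 + 1/(o + (-27 + o)*sqrt(o)) = -5 + 1/(o + sqrt(o)*(-27 + o)))
17551 - C(A(f, -6)) = 17551 - (1 - 5*(-12)**2 - 5*((-12)**2)**(3/2) + 135*sqrt((-12)**2))/((-12)**2 + ((-12)**2)**(3/2) - 27*sqrt((-12)**2)) = 17551 - (1 - 5*144 - 5*144**(3/2) + 135*sqrt(144))/(144 + 144**(3/2) - 27*sqrt(144)) = 17551 - (1 - 720 - 5*1728 + 135*12)/(144 + 1728 - 27*12) = 17551 - (1 - 720 - 8640 + 1620)/(144 + 1728 - 324) = 17551 - (-7739)/1548 = 17551 - 1*(-7739/1548) = 17551 + 7739/1548 = 27176687/1548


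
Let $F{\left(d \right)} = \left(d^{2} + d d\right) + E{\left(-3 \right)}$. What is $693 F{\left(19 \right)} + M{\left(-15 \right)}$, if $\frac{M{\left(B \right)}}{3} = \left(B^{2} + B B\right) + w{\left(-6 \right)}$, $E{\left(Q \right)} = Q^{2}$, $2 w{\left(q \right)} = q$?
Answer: $507924$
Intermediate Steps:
$w{\left(q \right)} = \frac{q}{2}$
$M{\left(B \right)} = -9 + 6 B^{2}$ ($M{\left(B \right)} = 3 \left(\left(B^{2} + B B\right) + \frac{1}{2} \left(-6\right)\right) = 3 \left(\left(B^{2} + B^{2}\right) - 3\right) = 3 \left(2 B^{2} - 3\right) = 3 \left(-3 + 2 B^{2}\right) = -9 + 6 B^{2}$)
$F{\left(d \right)} = 9 + 2 d^{2}$ ($F{\left(d \right)} = \left(d^{2} + d d\right) + \left(-3\right)^{2} = \left(d^{2} + d^{2}\right) + 9 = 2 d^{2} + 9 = 9 + 2 d^{2}$)
$693 F{\left(19 \right)} + M{\left(-15 \right)} = 693 \left(9 + 2 \cdot 19^{2}\right) - \left(9 - 6 \left(-15\right)^{2}\right) = 693 \left(9 + 2 \cdot 361\right) + \left(-9 + 6 \cdot 225\right) = 693 \left(9 + 722\right) + \left(-9 + 1350\right) = 693 \cdot 731 + 1341 = 506583 + 1341 = 507924$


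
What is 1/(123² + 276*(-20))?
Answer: 1/9609 ≈ 0.00010407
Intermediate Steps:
1/(123² + 276*(-20)) = 1/(15129 - 5520) = 1/9609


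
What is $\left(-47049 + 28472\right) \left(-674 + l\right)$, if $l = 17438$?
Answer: $-311424828$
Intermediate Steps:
$\left(-47049 + 28472\right) \left(-674 + l\right) = \left(-47049 + 28472\right) \left(-674 + 17438\right) = \left(-18577\right) 16764 = -311424828$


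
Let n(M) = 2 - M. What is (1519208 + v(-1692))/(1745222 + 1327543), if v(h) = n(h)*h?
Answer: -269408/614553 ≈ -0.43838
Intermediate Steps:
v(h) = h*(2 - h) (v(h) = (2 - h)*h = h*(2 - h))
(1519208 + v(-1692))/(1745222 + 1327543) = (1519208 - 1692*(2 - 1*(-1692)))/(1745222 + 1327543) = (1519208 - 1692*(2 + 1692))/3072765 = (1519208 - 1692*1694)*(1/3072765) = (1519208 - 2866248)*(1/3072765) = -1347040*1/3072765 = -269408/614553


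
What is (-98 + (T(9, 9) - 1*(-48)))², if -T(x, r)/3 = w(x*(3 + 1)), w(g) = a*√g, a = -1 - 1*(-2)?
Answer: 4624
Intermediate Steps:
a = 1 (a = -1 + 2 = 1)
w(g) = √g (w(g) = 1*√g = √g)
T(x, r) = -6*√x (T(x, r) = -3*√x*√(3 + 1) = -3*2*√x = -6*√x)
(-98 + (T(9, 9) - 1*(-48)))² = (-98 + (-6*√9 - 1*(-48)))² = (-98 + (-6*3 + 48))² = (-98 + (-18 + 48))² = (-98 + 30)² = (-68)² = 4624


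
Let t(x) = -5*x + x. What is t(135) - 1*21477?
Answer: -22017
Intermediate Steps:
t(x) = -4*x
t(135) - 1*21477 = -4*135 - 1*21477 = -540 - 21477 = -22017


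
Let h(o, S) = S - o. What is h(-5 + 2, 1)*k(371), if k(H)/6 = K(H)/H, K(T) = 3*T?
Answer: 72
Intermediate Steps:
k(H) = 18 (k(H) = 6*((3*H)/H) = 6*3 = 18)
h(-5 + 2, 1)*k(371) = (1 - (-5 + 2))*18 = (1 - 1*(-3))*18 = (1 + 3)*18 = 4*18 = 72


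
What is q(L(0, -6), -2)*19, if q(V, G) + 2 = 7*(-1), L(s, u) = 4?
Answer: -171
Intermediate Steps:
q(V, G) = -9 (q(V, G) = -2 + 7*(-1) = -2 - 7 = -9)
q(L(0, -6), -2)*19 = -9*19 = -171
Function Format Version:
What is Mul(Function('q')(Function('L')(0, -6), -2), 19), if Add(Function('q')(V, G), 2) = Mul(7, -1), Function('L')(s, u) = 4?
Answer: -171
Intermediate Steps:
Function('q')(V, G) = -9 (Function('q')(V, G) = Add(-2, Mul(7, -1)) = Add(-2, -7) = -9)
Mul(Function('q')(Function('L')(0, -6), -2), 19) = Mul(-9, 19) = -171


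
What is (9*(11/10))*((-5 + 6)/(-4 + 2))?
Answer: -99/20 ≈ -4.9500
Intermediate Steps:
(9*(11/10))*((-5 + 6)/(-4 + 2)) = (9*(11*(1/10)))*(1/(-2)) = (9*(11/10))*(1*(-1/2)) = (99/10)*(-1/2) = -99/20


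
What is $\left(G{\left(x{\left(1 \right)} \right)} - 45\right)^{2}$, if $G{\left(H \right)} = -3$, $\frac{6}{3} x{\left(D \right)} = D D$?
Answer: $2304$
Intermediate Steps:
$x{\left(D \right)} = \frac{D^{2}}{2}$ ($x{\left(D \right)} = \frac{D D}{2} = \frac{D^{2}}{2}$)
$\left(G{\left(x{\left(1 \right)} \right)} - 45\right)^{2} = \left(-3 - 45\right)^{2} = \left(-48\right)^{2} = 2304$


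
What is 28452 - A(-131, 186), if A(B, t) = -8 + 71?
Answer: 28389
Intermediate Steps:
A(B, t) = 63
28452 - A(-131, 186) = 28452 - 1*63 = 28452 - 63 = 28389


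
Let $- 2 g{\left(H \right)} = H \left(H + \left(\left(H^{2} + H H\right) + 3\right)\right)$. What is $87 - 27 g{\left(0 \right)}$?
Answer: $87$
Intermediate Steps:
$g{\left(H \right)} = - \frac{H \left(3 + H + 2 H^{2}\right)}{2}$ ($g{\left(H \right)} = - \frac{H \left(H + \left(\left(H^{2} + H H\right) + 3\right)\right)}{2} = - \frac{H \left(H + \left(\left(H^{2} + H^{2}\right) + 3\right)\right)}{2} = - \frac{H \left(H + \left(2 H^{2} + 3\right)\right)}{2} = - \frac{H \left(H + \left(3 + 2 H^{2}\right)\right)}{2} = - \frac{H \left(3 + H + 2 H^{2}\right)}{2}$)
$87 - 27 g{\left(0 \right)} = 87 - 27 \left(\left(- \frac{1}{2}\right) 0 \left(3 + 0 + 2 \cdot 0^{2}\right)\right) = 87 - 27 \left(\left(- \frac{1}{2}\right) 0 \left(3 + 0 + 2 \cdot 0\right)\right) = 87 - 27 \left(\left(- \frac{1}{2}\right) 0 \left(3 + 0 + 0\right)\right) = 87 - 27 \left(\left(- \frac{1}{2}\right) 0 \cdot 3\right) = 87 - 0 = 87 + 0 = 87$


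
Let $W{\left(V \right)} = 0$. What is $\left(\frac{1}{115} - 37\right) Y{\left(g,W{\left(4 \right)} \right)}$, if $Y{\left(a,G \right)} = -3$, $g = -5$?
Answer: $\frac{12762}{115} \approx 110.97$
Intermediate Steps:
$\left(\frac{1}{115} - 37\right) Y{\left(g,W{\left(4 \right)} \right)} = \left(\frac{1}{115} - 37\right) \left(-3\right) = \left(- \frac{4254}{115}\right) \left(-3\right) = \frac{12762}{115}$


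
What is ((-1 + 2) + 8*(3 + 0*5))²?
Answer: 625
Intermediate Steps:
((-1 + 2) + 8*(3 + 0*5))² = (1 + 8*(3 + 0))² = (1 + 8*3)² = (1 + 24)² = 25² = 625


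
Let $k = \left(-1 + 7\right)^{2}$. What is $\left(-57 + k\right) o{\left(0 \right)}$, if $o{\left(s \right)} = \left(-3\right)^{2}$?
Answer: $-189$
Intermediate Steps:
$o{\left(s \right)} = 9$
$k = 36$ ($k = 6^{2} = 36$)
$\left(-57 + k\right) o{\left(0 \right)} = \left(-57 + 36\right) 9 = \left(-21\right) 9 = -189$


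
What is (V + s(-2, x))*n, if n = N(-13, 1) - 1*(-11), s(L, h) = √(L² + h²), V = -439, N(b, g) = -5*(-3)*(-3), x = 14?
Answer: 14926 - 340*√2 ≈ 14445.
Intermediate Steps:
N(b, g) = -45 (N(b, g) = 15*(-3) = -45)
n = -34 (n = -45 - 1*(-11) = -45 + 11 = -34)
(V + s(-2, x))*n = (-439 + √((-2)² + 14²))*(-34) = (-439 + √(4 + 196))*(-34) = (-439 + √200)*(-34) = (-439 + 10*√2)*(-34) = 14926 - 340*√2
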